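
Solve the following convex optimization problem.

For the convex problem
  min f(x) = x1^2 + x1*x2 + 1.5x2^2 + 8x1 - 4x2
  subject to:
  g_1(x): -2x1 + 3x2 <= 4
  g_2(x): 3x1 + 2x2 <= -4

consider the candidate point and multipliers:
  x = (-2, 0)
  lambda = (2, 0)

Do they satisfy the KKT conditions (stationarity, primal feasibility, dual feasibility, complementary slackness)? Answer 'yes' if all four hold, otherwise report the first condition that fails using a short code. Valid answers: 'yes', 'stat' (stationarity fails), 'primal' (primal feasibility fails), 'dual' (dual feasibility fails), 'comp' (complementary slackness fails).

Gradient of f: grad f(x) = Q x + c = (4, -6)
Constraint values g_i(x) = a_i^T x - b_i:
  g_1((-2, 0)) = 0
  g_2((-2, 0)) = -2
Stationarity residual: grad f(x) + sum_i lambda_i a_i = (0, 0)
  -> stationarity OK
Primal feasibility (all g_i <= 0): OK
Dual feasibility (all lambda_i >= 0): OK
Complementary slackness (lambda_i * g_i(x) = 0 for all i): OK

Verdict: yes, KKT holds.

yes


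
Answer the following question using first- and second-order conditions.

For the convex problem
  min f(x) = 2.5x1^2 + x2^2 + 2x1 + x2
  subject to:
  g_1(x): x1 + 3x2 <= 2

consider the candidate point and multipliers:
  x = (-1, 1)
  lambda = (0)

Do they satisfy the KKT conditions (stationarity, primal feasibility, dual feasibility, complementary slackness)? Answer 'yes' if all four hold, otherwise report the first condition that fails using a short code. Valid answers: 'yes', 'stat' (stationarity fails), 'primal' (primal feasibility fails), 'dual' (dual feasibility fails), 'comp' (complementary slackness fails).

Gradient of f: grad f(x) = Q x + c = (-3, 3)
Constraint values g_i(x) = a_i^T x - b_i:
  g_1((-1, 1)) = 0
Stationarity residual: grad f(x) + sum_i lambda_i a_i = (-3, 3)
  -> stationarity FAILS
Primal feasibility (all g_i <= 0): OK
Dual feasibility (all lambda_i >= 0): OK
Complementary slackness (lambda_i * g_i(x) = 0 for all i): OK

Verdict: the first failing condition is stationarity -> stat.

stat


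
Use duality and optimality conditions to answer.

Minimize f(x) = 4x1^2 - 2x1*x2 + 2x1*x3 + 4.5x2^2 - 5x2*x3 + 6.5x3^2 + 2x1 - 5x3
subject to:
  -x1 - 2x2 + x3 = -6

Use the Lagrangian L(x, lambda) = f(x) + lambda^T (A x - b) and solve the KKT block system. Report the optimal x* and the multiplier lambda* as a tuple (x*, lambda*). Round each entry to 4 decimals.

Form the Lagrangian:
  L(x, lambda) = (1/2) x^T Q x + c^T x + lambda^T (A x - b)
Stationarity (grad_x L = 0): Q x + c + A^T lambda = 0.
Primal feasibility: A x = b.

This gives the KKT block system:
  [ Q   A^T ] [ x     ]   [-c ]
  [ A    0  ] [ lambda ] = [ b ]

Solving the linear system:
  x*      = (1.381, 2.5423, 0.4657)
  lambda* = (8.8952)
  f(x*)   = 26.9022

x* = (1.381, 2.5423, 0.4657), lambda* = (8.8952)


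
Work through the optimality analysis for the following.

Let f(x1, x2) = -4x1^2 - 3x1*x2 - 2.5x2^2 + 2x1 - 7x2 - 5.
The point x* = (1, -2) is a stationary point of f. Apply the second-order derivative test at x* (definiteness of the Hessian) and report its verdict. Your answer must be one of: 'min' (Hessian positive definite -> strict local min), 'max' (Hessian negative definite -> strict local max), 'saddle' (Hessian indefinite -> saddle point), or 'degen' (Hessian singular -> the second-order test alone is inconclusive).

Compute the Hessian H = grad^2 f:
  H = [[-8, -3], [-3, -5]]
Verify stationarity: grad f(x*) = H x* + g = (0, 0).
Eigenvalues of H: -9.8541, -3.1459.
Both eigenvalues < 0, so H is negative definite -> x* is a strict local max.

max


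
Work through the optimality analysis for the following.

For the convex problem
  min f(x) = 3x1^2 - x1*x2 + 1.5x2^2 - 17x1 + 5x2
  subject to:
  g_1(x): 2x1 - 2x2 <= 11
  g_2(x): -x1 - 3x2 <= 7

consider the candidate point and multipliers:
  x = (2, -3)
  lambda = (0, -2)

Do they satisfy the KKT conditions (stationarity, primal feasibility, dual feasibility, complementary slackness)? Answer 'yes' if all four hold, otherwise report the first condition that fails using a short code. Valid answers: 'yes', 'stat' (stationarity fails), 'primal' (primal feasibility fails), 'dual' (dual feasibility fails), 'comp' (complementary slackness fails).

Gradient of f: grad f(x) = Q x + c = (-2, -6)
Constraint values g_i(x) = a_i^T x - b_i:
  g_1((2, -3)) = -1
  g_2((2, -3)) = 0
Stationarity residual: grad f(x) + sum_i lambda_i a_i = (0, 0)
  -> stationarity OK
Primal feasibility (all g_i <= 0): OK
Dual feasibility (all lambda_i >= 0): FAILS
Complementary slackness (lambda_i * g_i(x) = 0 for all i): OK

Verdict: the first failing condition is dual_feasibility -> dual.

dual


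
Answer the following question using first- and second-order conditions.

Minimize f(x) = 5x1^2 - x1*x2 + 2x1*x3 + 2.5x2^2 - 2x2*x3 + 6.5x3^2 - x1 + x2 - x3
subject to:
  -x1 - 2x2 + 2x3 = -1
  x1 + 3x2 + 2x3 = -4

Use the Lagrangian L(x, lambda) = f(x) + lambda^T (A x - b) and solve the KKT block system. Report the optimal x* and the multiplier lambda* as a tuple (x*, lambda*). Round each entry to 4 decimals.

Form the Lagrangian:
  L(x, lambda) = (1/2) x^T Q x + c^T x + lambda^T (A x - b)
Stationarity (grad_x L = 0): Q x + c + A^T lambda = 0.
Primal feasibility: A x = b.

This gives the KKT block system:
  [ Q   A^T ] [ x     ]   [-c ]
  [ A    0  ] [ lambda ] = [ b ]

Solving the linear system:
  x*      = (0.3328, -0.7331, -1.0667)
  lambda* = (3.6477, 2.7201)
  f(x*)   = 7.2644

x* = (0.3328, -0.7331, -1.0667), lambda* = (3.6477, 2.7201)


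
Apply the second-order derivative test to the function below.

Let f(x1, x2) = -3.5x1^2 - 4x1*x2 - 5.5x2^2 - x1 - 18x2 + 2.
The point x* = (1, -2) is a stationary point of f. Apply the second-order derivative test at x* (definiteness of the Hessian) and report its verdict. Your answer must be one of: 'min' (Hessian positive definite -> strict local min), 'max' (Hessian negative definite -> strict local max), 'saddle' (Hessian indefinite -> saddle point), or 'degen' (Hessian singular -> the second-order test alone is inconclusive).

Compute the Hessian H = grad^2 f:
  H = [[-7, -4], [-4, -11]]
Verify stationarity: grad f(x*) = H x* + g = (0, 0).
Eigenvalues of H: -13.4721, -4.5279.
Both eigenvalues < 0, so H is negative definite -> x* is a strict local max.

max


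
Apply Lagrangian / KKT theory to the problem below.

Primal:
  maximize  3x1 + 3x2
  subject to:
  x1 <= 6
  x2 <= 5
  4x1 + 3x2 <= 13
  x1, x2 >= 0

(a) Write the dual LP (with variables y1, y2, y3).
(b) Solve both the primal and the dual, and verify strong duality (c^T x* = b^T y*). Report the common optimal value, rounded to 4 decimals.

The standard primal-dual pair for 'max c^T x s.t. A x <= b, x >= 0' is:
  Dual:  min b^T y  s.t.  A^T y >= c,  y >= 0.

So the dual LP is:
  minimize  6y1 + 5y2 + 13y3
  subject to:
    y1 + 4y3 >= 3
    y2 + 3y3 >= 3
    y1, y2, y3 >= 0

Solving the primal: x* = (0, 4.3333).
  primal value c^T x* = 13.
Solving the dual: y* = (0, 0, 1).
  dual value b^T y* = 13.
Strong duality: c^T x* = b^T y*. Confirmed.

13


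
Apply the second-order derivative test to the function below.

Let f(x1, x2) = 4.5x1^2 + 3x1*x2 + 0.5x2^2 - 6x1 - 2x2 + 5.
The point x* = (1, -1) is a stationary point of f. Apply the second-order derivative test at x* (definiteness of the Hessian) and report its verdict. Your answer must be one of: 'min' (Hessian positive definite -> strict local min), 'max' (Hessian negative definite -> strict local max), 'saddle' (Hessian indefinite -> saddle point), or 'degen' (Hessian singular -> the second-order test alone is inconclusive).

Compute the Hessian H = grad^2 f:
  H = [[9, 3], [3, 1]]
Verify stationarity: grad f(x*) = H x* + g = (0, 0).
Eigenvalues of H: 0, 10.
H has a zero eigenvalue (singular; positive semidefinite but not definite), so H is neither positive definite, negative definite, nor indefinite. The second-order test alone is inconclusive -> degen.
(Indeed, f is constant along the null direction of H through x*, so x* is not a strict local extremum.)

degen


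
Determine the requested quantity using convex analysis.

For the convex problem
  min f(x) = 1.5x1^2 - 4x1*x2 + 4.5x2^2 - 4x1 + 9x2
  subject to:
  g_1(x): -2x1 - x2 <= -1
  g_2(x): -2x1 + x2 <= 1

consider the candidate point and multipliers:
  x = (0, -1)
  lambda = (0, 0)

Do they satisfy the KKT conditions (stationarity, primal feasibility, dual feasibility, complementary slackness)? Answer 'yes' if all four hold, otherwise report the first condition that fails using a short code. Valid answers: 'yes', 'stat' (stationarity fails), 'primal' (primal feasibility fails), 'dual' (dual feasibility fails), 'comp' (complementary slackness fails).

Gradient of f: grad f(x) = Q x + c = (0, 0)
Constraint values g_i(x) = a_i^T x - b_i:
  g_1((0, -1)) = 2
  g_2((0, -1)) = -2
Stationarity residual: grad f(x) + sum_i lambda_i a_i = (0, 0)
  -> stationarity OK
Primal feasibility (all g_i <= 0): FAILS
Dual feasibility (all lambda_i >= 0): OK
Complementary slackness (lambda_i * g_i(x) = 0 for all i): OK

Verdict: the first failing condition is primal_feasibility -> primal.

primal


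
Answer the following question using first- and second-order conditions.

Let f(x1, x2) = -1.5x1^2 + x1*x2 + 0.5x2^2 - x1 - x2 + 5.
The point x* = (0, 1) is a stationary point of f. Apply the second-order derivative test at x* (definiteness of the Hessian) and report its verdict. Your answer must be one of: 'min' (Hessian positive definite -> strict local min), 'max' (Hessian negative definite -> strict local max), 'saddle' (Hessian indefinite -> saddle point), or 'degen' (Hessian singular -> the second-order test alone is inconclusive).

Compute the Hessian H = grad^2 f:
  H = [[-3, 1], [1, 1]]
Verify stationarity: grad f(x*) = H x* + g = (0, 0).
Eigenvalues of H: -3.2361, 1.2361.
Eigenvalues have mixed signs, so H is indefinite -> x* is a saddle point.

saddle


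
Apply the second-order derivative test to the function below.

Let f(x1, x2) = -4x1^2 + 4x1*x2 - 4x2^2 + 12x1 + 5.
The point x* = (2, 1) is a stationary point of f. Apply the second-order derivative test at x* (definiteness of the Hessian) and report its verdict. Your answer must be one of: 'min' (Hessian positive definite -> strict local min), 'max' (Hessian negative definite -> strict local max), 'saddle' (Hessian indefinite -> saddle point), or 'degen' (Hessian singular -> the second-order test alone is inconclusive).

Compute the Hessian H = grad^2 f:
  H = [[-8, 4], [4, -8]]
Verify stationarity: grad f(x*) = H x* + g = (0, 0).
Eigenvalues of H: -12, -4.
Both eigenvalues < 0, so H is negative definite -> x* is a strict local max.

max


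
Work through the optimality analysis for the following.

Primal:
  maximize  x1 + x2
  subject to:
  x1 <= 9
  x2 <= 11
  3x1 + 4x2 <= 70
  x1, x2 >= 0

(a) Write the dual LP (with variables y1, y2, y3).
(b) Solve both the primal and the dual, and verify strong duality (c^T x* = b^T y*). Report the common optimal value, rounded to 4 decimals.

The standard primal-dual pair for 'max c^T x s.t. A x <= b, x >= 0' is:
  Dual:  min b^T y  s.t.  A^T y >= c,  y >= 0.

So the dual LP is:
  minimize  9y1 + 11y2 + 70y3
  subject to:
    y1 + 3y3 >= 1
    y2 + 4y3 >= 1
    y1, y2, y3 >= 0

Solving the primal: x* = (9, 10.75).
  primal value c^T x* = 19.75.
Solving the dual: y* = (0.25, 0, 0.25).
  dual value b^T y* = 19.75.
Strong duality: c^T x* = b^T y*. Confirmed.

19.75


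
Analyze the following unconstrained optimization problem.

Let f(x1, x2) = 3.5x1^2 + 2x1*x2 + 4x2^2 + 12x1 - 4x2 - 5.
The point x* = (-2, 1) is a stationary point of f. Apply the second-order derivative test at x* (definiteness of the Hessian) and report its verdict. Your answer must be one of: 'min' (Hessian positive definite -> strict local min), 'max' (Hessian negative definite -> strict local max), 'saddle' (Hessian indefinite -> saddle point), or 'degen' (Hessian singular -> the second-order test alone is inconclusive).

Compute the Hessian H = grad^2 f:
  H = [[7, 2], [2, 8]]
Verify stationarity: grad f(x*) = H x* + g = (0, 0).
Eigenvalues of H: 5.4384, 9.5616.
Both eigenvalues > 0, so H is positive definite -> x* is a strict local min.

min


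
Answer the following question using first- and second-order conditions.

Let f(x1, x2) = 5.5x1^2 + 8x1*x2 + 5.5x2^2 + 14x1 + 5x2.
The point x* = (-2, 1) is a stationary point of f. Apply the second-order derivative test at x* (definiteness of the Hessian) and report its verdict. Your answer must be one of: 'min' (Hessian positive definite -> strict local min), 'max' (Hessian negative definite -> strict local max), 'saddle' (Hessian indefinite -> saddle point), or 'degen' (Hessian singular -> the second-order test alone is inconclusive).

Compute the Hessian H = grad^2 f:
  H = [[11, 8], [8, 11]]
Verify stationarity: grad f(x*) = H x* + g = (0, 0).
Eigenvalues of H: 3, 19.
Both eigenvalues > 0, so H is positive definite -> x* is a strict local min.

min


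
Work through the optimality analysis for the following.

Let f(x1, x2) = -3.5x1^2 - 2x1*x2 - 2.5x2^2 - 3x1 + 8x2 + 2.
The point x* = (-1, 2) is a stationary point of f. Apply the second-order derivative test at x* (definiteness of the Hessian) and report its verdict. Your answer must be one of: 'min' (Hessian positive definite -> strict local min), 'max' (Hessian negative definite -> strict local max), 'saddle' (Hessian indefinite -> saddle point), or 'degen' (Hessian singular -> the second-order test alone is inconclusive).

Compute the Hessian H = grad^2 f:
  H = [[-7, -2], [-2, -5]]
Verify stationarity: grad f(x*) = H x* + g = (0, 0).
Eigenvalues of H: -8.2361, -3.7639.
Both eigenvalues < 0, so H is negative definite -> x* is a strict local max.

max


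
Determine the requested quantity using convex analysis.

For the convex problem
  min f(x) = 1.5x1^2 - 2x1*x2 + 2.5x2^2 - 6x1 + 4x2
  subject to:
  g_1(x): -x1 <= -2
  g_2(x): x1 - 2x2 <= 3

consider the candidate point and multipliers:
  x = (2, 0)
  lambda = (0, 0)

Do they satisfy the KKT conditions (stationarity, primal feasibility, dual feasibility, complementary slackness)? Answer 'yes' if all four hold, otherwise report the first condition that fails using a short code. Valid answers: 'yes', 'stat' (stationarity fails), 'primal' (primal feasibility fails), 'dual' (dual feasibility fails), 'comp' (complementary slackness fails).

Gradient of f: grad f(x) = Q x + c = (0, 0)
Constraint values g_i(x) = a_i^T x - b_i:
  g_1((2, 0)) = 0
  g_2((2, 0)) = -1
Stationarity residual: grad f(x) + sum_i lambda_i a_i = (0, 0)
  -> stationarity OK
Primal feasibility (all g_i <= 0): OK
Dual feasibility (all lambda_i >= 0): OK
Complementary slackness (lambda_i * g_i(x) = 0 for all i): OK

Verdict: yes, KKT holds.

yes


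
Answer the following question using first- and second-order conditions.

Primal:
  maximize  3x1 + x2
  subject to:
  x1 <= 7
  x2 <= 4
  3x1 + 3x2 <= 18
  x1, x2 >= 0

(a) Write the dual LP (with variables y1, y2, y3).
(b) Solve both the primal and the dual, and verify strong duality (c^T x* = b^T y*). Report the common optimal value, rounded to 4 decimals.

The standard primal-dual pair for 'max c^T x s.t. A x <= b, x >= 0' is:
  Dual:  min b^T y  s.t.  A^T y >= c,  y >= 0.

So the dual LP is:
  minimize  7y1 + 4y2 + 18y3
  subject to:
    y1 + 3y3 >= 3
    y2 + 3y3 >= 1
    y1, y2, y3 >= 0

Solving the primal: x* = (6, 0).
  primal value c^T x* = 18.
Solving the dual: y* = (0, 0, 1).
  dual value b^T y* = 18.
Strong duality: c^T x* = b^T y*. Confirmed.

18


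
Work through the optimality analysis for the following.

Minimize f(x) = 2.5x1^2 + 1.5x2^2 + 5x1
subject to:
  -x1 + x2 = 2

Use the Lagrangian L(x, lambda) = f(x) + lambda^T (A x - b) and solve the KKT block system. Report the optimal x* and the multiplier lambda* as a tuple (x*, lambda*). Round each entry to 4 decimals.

Form the Lagrangian:
  L(x, lambda) = (1/2) x^T Q x + c^T x + lambda^T (A x - b)
Stationarity (grad_x L = 0): Q x + c + A^T lambda = 0.
Primal feasibility: A x = b.

This gives the KKT block system:
  [ Q   A^T ] [ x     ]   [-c ]
  [ A    0  ] [ lambda ] = [ b ]

Solving the linear system:
  x*      = (-1.375, 0.625)
  lambda* = (-1.875)
  f(x*)   = -1.5625

x* = (-1.375, 0.625), lambda* = (-1.875)


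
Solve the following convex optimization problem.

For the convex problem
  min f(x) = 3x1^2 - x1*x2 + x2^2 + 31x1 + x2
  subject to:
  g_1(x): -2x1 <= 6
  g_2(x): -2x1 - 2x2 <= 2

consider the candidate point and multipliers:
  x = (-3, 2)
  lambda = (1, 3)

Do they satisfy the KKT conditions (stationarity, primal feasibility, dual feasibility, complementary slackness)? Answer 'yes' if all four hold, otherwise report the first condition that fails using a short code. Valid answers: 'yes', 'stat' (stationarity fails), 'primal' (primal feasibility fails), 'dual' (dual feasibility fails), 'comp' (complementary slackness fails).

Gradient of f: grad f(x) = Q x + c = (11, 8)
Constraint values g_i(x) = a_i^T x - b_i:
  g_1((-3, 2)) = 0
  g_2((-3, 2)) = 0
Stationarity residual: grad f(x) + sum_i lambda_i a_i = (3, 2)
  -> stationarity FAILS
Primal feasibility (all g_i <= 0): OK
Dual feasibility (all lambda_i >= 0): OK
Complementary slackness (lambda_i * g_i(x) = 0 for all i): OK

Verdict: the first failing condition is stationarity -> stat.

stat


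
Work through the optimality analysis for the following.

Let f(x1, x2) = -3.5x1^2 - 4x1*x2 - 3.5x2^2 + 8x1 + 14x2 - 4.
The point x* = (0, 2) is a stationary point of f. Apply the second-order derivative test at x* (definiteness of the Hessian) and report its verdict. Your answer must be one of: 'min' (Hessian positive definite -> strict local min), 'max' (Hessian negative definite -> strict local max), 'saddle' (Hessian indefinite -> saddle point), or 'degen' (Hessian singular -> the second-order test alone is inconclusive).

Compute the Hessian H = grad^2 f:
  H = [[-7, -4], [-4, -7]]
Verify stationarity: grad f(x*) = H x* + g = (0, 0).
Eigenvalues of H: -11, -3.
Both eigenvalues < 0, so H is negative definite -> x* is a strict local max.

max


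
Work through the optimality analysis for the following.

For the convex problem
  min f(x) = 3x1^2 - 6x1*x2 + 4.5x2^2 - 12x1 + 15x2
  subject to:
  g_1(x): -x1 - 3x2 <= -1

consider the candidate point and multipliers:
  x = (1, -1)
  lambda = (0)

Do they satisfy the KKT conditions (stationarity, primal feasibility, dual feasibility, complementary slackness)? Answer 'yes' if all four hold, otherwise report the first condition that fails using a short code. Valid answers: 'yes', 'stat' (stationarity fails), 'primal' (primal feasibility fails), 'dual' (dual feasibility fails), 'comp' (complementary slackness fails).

Gradient of f: grad f(x) = Q x + c = (0, 0)
Constraint values g_i(x) = a_i^T x - b_i:
  g_1((1, -1)) = 3
Stationarity residual: grad f(x) + sum_i lambda_i a_i = (0, 0)
  -> stationarity OK
Primal feasibility (all g_i <= 0): FAILS
Dual feasibility (all lambda_i >= 0): OK
Complementary slackness (lambda_i * g_i(x) = 0 for all i): OK

Verdict: the first failing condition is primal_feasibility -> primal.

primal


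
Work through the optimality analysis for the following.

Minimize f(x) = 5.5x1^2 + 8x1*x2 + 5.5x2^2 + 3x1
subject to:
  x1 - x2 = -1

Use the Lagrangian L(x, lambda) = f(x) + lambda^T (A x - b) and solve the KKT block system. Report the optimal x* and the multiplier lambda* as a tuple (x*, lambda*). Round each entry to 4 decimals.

Form the Lagrangian:
  L(x, lambda) = (1/2) x^T Q x + c^T x + lambda^T (A x - b)
Stationarity (grad_x L = 0): Q x + c + A^T lambda = 0.
Primal feasibility: A x = b.

This gives the KKT block system:
  [ Q   A^T ] [ x     ]   [-c ]
  [ A    0  ] [ lambda ] = [ b ]

Solving the linear system:
  x*      = (-0.5789, 0.4211)
  lambda* = (0)
  f(x*)   = -0.8684

x* = (-0.5789, 0.4211), lambda* = (0)


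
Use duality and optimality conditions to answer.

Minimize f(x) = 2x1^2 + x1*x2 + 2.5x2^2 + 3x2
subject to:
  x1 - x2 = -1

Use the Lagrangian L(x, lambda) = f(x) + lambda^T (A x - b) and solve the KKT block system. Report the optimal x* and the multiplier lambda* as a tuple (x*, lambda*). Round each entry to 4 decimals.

Form the Lagrangian:
  L(x, lambda) = (1/2) x^T Q x + c^T x + lambda^T (A x - b)
Stationarity (grad_x L = 0): Q x + c + A^T lambda = 0.
Primal feasibility: A x = b.

This gives the KKT block system:
  [ Q   A^T ] [ x     ]   [-c ]
  [ A    0  ] [ lambda ] = [ b ]

Solving the linear system:
  x*      = (-0.8182, 0.1818)
  lambda* = (3.0909)
  f(x*)   = 1.8182

x* = (-0.8182, 0.1818), lambda* = (3.0909)


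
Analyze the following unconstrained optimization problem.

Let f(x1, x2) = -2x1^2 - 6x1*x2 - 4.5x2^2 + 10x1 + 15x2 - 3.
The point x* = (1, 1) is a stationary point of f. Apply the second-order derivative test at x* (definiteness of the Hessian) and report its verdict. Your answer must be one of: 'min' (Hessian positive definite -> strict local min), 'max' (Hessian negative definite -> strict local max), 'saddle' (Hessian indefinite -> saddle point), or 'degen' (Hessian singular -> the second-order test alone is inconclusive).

Compute the Hessian H = grad^2 f:
  H = [[-4, -6], [-6, -9]]
Verify stationarity: grad f(x*) = H x* + g = (0, 0).
Eigenvalues of H: -13, 0.
H has a zero eigenvalue (singular; negative semidefinite but not definite), so H is neither positive definite, negative definite, nor indefinite. The second-order test alone is inconclusive -> degen.
(Indeed, f is constant along the null direction of H through x*, so x* is not a strict local extremum.)

degen


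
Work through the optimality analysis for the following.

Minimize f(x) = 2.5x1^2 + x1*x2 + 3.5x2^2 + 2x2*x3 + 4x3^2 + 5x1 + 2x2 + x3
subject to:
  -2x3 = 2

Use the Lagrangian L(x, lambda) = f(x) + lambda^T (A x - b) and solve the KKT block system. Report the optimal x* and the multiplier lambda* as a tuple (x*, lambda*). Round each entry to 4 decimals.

Form the Lagrangian:
  L(x, lambda) = (1/2) x^T Q x + c^T x + lambda^T (A x - b)
Stationarity (grad_x L = 0): Q x + c + A^T lambda = 0.
Primal feasibility: A x = b.

This gives the KKT block system:
  [ Q   A^T ] [ x     ]   [-c ]
  [ A    0  ] [ lambda ] = [ b ]

Solving the linear system:
  x*      = (-1.0294, 0.1471, -1)
  lambda* = (-3.3529)
  f(x*)   = 0.4265

x* = (-1.0294, 0.1471, -1), lambda* = (-3.3529)


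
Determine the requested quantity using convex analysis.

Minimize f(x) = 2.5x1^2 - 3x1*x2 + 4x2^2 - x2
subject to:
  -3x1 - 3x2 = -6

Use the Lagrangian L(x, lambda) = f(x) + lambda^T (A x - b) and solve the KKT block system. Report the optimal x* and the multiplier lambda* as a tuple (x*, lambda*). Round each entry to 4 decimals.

Form the Lagrangian:
  L(x, lambda) = (1/2) x^T Q x + c^T x + lambda^T (A x - b)
Stationarity (grad_x L = 0): Q x + c + A^T lambda = 0.
Primal feasibility: A x = b.

This gives the KKT block system:
  [ Q   A^T ] [ x     ]   [-c ]
  [ A    0  ] [ lambda ] = [ b ]

Solving the linear system:
  x*      = (1.1053, 0.8947)
  lambda* = (0.9474)
  f(x*)   = 2.3947

x* = (1.1053, 0.8947), lambda* = (0.9474)


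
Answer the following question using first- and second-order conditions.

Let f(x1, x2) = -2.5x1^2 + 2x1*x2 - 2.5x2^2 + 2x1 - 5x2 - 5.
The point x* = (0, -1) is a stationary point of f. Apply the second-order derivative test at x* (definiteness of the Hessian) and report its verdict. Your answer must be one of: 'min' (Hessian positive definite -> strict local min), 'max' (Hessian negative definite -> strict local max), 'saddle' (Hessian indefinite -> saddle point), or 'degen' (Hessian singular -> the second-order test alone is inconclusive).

Compute the Hessian H = grad^2 f:
  H = [[-5, 2], [2, -5]]
Verify stationarity: grad f(x*) = H x* + g = (0, 0).
Eigenvalues of H: -7, -3.
Both eigenvalues < 0, so H is negative definite -> x* is a strict local max.

max


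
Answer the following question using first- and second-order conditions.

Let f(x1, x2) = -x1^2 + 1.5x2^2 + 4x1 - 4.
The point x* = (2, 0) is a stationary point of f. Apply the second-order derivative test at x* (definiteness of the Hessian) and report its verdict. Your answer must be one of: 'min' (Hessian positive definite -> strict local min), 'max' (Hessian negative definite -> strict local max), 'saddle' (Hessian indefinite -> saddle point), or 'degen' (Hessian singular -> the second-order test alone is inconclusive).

Compute the Hessian H = grad^2 f:
  H = [[-2, 0], [0, 3]]
Verify stationarity: grad f(x*) = H x* + g = (0, 0).
Eigenvalues of H: -2, 3.
Eigenvalues have mixed signs, so H is indefinite -> x* is a saddle point.

saddle


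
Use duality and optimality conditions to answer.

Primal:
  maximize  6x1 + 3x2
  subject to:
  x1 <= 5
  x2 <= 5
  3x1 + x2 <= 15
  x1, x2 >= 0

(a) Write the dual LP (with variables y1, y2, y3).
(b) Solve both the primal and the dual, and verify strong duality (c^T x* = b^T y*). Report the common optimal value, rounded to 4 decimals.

The standard primal-dual pair for 'max c^T x s.t. A x <= b, x >= 0' is:
  Dual:  min b^T y  s.t.  A^T y >= c,  y >= 0.

So the dual LP is:
  minimize  5y1 + 5y2 + 15y3
  subject to:
    y1 + 3y3 >= 6
    y2 + y3 >= 3
    y1, y2, y3 >= 0

Solving the primal: x* = (3.3333, 5).
  primal value c^T x* = 35.
Solving the dual: y* = (0, 1, 2).
  dual value b^T y* = 35.
Strong duality: c^T x* = b^T y*. Confirmed.

35


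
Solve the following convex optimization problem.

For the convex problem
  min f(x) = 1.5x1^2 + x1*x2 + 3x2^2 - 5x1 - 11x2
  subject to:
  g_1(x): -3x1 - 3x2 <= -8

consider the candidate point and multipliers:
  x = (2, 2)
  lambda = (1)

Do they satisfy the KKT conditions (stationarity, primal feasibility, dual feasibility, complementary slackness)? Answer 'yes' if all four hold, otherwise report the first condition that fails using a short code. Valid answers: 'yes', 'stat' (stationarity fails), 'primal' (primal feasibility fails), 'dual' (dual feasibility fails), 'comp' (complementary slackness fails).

Gradient of f: grad f(x) = Q x + c = (3, 3)
Constraint values g_i(x) = a_i^T x - b_i:
  g_1((2, 2)) = -4
Stationarity residual: grad f(x) + sum_i lambda_i a_i = (0, 0)
  -> stationarity OK
Primal feasibility (all g_i <= 0): OK
Dual feasibility (all lambda_i >= 0): OK
Complementary slackness (lambda_i * g_i(x) = 0 for all i): FAILS

Verdict: the first failing condition is complementary_slackness -> comp.

comp


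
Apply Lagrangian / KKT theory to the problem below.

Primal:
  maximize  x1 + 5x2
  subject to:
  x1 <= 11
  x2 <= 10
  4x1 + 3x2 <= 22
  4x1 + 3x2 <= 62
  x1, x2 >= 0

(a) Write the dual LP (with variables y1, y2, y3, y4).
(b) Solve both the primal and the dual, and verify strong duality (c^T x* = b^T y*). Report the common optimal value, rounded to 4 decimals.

The standard primal-dual pair for 'max c^T x s.t. A x <= b, x >= 0' is:
  Dual:  min b^T y  s.t.  A^T y >= c,  y >= 0.

So the dual LP is:
  minimize  11y1 + 10y2 + 22y3 + 62y4
  subject to:
    y1 + 4y3 + 4y4 >= 1
    y2 + 3y3 + 3y4 >= 5
    y1, y2, y3, y4 >= 0

Solving the primal: x* = (0, 7.3333).
  primal value c^T x* = 36.6667.
Solving the dual: y* = (0, 0, 1.6667, 0).
  dual value b^T y* = 36.6667.
Strong duality: c^T x* = b^T y*. Confirmed.

36.6667


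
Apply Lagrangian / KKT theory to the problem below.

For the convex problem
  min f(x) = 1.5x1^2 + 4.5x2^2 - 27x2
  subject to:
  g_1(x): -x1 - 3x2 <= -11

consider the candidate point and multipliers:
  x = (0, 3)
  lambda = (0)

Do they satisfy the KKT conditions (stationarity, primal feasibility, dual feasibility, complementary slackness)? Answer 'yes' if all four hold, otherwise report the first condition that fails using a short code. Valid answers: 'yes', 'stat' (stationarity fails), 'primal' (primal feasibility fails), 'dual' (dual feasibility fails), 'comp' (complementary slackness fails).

Gradient of f: grad f(x) = Q x + c = (0, 0)
Constraint values g_i(x) = a_i^T x - b_i:
  g_1((0, 3)) = 2
Stationarity residual: grad f(x) + sum_i lambda_i a_i = (0, 0)
  -> stationarity OK
Primal feasibility (all g_i <= 0): FAILS
Dual feasibility (all lambda_i >= 0): OK
Complementary slackness (lambda_i * g_i(x) = 0 for all i): OK

Verdict: the first failing condition is primal_feasibility -> primal.

primal


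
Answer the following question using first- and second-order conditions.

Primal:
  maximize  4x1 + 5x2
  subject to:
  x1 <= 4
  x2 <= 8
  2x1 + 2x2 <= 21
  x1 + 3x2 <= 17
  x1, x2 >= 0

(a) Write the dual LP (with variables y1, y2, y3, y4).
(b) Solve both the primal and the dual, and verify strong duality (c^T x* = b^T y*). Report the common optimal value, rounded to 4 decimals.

The standard primal-dual pair for 'max c^T x s.t. A x <= b, x >= 0' is:
  Dual:  min b^T y  s.t.  A^T y >= c,  y >= 0.

So the dual LP is:
  minimize  4y1 + 8y2 + 21y3 + 17y4
  subject to:
    y1 + 2y3 + y4 >= 4
    y2 + 2y3 + 3y4 >= 5
    y1, y2, y3, y4 >= 0

Solving the primal: x* = (4, 4.3333).
  primal value c^T x* = 37.6667.
Solving the dual: y* = (2.3333, 0, 0, 1.6667).
  dual value b^T y* = 37.6667.
Strong duality: c^T x* = b^T y*. Confirmed.

37.6667


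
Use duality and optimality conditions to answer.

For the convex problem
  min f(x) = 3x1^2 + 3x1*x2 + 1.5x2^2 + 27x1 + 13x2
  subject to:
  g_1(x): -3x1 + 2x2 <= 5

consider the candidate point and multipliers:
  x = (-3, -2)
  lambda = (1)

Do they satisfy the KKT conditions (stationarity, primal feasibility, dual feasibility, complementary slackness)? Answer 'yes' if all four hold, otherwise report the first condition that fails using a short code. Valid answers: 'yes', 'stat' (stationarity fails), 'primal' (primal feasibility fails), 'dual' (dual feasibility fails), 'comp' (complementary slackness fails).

Gradient of f: grad f(x) = Q x + c = (3, -2)
Constraint values g_i(x) = a_i^T x - b_i:
  g_1((-3, -2)) = 0
Stationarity residual: grad f(x) + sum_i lambda_i a_i = (0, 0)
  -> stationarity OK
Primal feasibility (all g_i <= 0): OK
Dual feasibility (all lambda_i >= 0): OK
Complementary slackness (lambda_i * g_i(x) = 0 for all i): OK

Verdict: yes, KKT holds.

yes


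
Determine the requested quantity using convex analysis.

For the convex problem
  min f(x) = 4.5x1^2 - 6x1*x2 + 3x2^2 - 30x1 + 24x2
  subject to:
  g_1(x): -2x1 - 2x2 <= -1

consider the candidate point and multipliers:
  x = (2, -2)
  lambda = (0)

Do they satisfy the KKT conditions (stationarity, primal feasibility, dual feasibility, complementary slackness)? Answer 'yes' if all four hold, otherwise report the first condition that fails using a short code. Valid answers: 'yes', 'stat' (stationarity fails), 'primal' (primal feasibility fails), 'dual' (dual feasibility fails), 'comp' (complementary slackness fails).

Gradient of f: grad f(x) = Q x + c = (0, 0)
Constraint values g_i(x) = a_i^T x - b_i:
  g_1((2, -2)) = 1
Stationarity residual: grad f(x) + sum_i lambda_i a_i = (0, 0)
  -> stationarity OK
Primal feasibility (all g_i <= 0): FAILS
Dual feasibility (all lambda_i >= 0): OK
Complementary slackness (lambda_i * g_i(x) = 0 for all i): OK

Verdict: the first failing condition is primal_feasibility -> primal.

primal


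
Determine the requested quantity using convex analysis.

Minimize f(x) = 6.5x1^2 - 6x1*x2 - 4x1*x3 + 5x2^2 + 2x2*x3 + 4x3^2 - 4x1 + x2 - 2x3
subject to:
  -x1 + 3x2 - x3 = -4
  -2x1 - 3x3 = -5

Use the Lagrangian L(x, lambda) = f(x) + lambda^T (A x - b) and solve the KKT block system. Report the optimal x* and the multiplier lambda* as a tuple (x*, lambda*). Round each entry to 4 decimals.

Form the Lagrangian:
  L(x, lambda) = (1/2) x^T Q x + c^T x + lambda^T (A x - b)
Stationarity (grad_x L = 0): Q x + c + A^T lambda = 0.
Primal feasibility: A x = b.

This gives the KKT block system:
  [ Q   A^T ] [ x     ]   [-c ]
  [ A    0  ] [ lambda ] = [ b ]

Solving the linear system:
  x*      = (0.6329, -0.7075, 1.2447)
  lambda* = (2.4609, 0.5167)
  f(x*)   = 3.3492

x* = (0.6329, -0.7075, 1.2447), lambda* = (2.4609, 0.5167)


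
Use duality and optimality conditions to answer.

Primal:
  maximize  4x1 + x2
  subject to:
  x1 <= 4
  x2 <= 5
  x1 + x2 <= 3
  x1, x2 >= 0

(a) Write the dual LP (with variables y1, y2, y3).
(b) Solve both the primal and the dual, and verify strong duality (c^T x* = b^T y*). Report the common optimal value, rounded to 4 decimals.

The standard primal-dual pair for 'max c^T x s.t. A x <= b, x >= 0' is:
  Dual:  min b^T y  s.t.  A^T y >= c,  y >= 0.

So the dual LP is:
  minimize  4y1 + 5y2 + 3y3
  subject to:
    y1 + y3 >= 4
    y2 + y3 >= 1
    y1, y2, y3 >= 0

Solving the primal: x* = (3, 0).
  primal value c^T x* = 12.
Solving the dual: y* = (0, 0, 4).
  dual value b^T y* = 12.
Strong duality: c^T x* = b^T y*. Confirmed.

12


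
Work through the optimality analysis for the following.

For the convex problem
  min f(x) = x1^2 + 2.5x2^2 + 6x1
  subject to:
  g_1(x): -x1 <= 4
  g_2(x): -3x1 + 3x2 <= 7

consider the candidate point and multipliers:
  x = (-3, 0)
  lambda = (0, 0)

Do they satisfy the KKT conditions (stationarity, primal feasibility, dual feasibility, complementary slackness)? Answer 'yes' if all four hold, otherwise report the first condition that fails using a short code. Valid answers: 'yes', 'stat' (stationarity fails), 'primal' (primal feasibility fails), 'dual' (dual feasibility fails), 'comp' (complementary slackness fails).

Gradient of f: grad f(x) = Q x + c = (0, 0)
Constraint values g_i(x) = a_i^T x - b_i:
  g_1((-3, 0)) = -1
  g_2((-3, 0)) = 2
Stationarity residual: grad f(x) + sum_i lambda_i a_i = (0, 0)
  -> stationarity OK
Primal feasibility (all g_i <= 0): FAILS
Dual feasibility (all lambda_i >= 0): OK
Complementary slackness (lambda_i * g_i(x) = 0 for all i): OK

Verdict: the first failing condition is primal_feasibility -> primal.

primal


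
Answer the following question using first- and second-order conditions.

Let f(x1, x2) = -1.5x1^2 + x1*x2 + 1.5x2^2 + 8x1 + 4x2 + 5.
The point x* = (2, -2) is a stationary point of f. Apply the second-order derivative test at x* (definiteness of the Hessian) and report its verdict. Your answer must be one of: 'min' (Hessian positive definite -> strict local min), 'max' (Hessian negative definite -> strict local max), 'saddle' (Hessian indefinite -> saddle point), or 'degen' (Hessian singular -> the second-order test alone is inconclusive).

Compute the Hessian H = grad^2 f:
  H = [[-3, 1], [1, 3]]
Verify stationarity: grad f(x*) = H x* + g = (0, 0).
Eigenvalues of H: -3.1623, 3.1623.
Eigenvalues have mixed signs, so H is indefinite -> x* is a saddle point.

saddle


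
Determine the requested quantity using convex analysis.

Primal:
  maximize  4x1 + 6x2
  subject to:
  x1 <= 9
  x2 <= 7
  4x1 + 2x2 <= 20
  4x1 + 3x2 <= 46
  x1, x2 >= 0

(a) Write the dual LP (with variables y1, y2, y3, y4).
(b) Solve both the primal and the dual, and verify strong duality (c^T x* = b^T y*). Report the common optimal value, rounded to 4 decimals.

The standard primal-dual pair for 'max c^T x s.t. A x <= b, x >= 0' is:
  Dual:  min b^T y  s.t.  A^T y >= c,  y >= 0.

So the dual LP is:
  minimize  9y1 + 7y2 + 20y3 + 46y4
  subject to:
    y1 + 4y3 + 4y4 >= 4
    y2 + 2y3 + 3y4 >= 6
    y1, y2, y3, y4 >= 0

Solving the primal: x* = (1.5, 7).
  primal value c^T x* = 48.
Solving the dual: y* = (0, 4, 1, 0).
  dual value b^T y* = 48.
Strong duality: c^T x* = b^T y*. Confirmed.

48


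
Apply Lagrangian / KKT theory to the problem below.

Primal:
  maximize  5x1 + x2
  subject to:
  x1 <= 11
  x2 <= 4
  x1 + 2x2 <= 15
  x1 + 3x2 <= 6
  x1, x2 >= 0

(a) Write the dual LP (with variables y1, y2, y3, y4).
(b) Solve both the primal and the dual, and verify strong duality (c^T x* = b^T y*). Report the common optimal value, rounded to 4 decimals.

The standard primal-dual pair for 'max c^T x s.t. A x <= b, x >= 0' is:
  Dual:  min b^T y  s.t.  A^T y >= c,  y >= 0.

So the dual LP is:
  minimize  11y1 + 4y2 + 15y3 + 6y4
  subject to:
    y1 + y3 + y4 >= 5
    y2 + 2y3 + 3y4 >= 1
    y1, y2, y3, y4 >= 0

Solving the primal: x* = (6, 0).
  primal value c^T x* = 30.
Solving the dual: y* = (0, 0, 0, 5).
  dual value b^T y* = 30.
Strong duality: c^T x* = b^T y*. Confirmed.

30


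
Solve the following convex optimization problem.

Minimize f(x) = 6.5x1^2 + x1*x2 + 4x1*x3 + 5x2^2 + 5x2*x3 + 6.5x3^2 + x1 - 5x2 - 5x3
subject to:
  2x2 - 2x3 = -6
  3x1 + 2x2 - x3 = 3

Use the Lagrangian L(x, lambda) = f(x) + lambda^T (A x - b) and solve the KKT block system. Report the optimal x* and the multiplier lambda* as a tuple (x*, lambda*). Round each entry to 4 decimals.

Form the Lagrangian:
  L(x, lambda) = (1/2) x^T Q x + c^T x + lambda^T (A x - b)
Stationarity (grad_x L = 0): Q x + c + A^T lambda = 0.
Primal feasibility: A x = b.

This gives the KKT block system:
  [ Q   A^T ] [ x     ]   [-c ]
  [ A    0  ] [ lambda ] = [ b ]

Solving the linear system:
  x*      = (2.4393, -1.3179, 1.6821)
  lambda* = (16.3714, -12.7071)
  f(x*)   = 68.4839

x* = (2.4393, -1.3179, 1.6821), lambda* = (16.3714, -12.7071)


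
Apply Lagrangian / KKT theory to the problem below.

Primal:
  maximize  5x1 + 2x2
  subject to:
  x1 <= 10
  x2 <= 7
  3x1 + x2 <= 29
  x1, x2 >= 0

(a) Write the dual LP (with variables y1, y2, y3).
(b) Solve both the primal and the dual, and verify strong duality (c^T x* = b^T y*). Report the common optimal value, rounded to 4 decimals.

The standard primal-dual pair for 'max c^T x s.t. A x <= b, x >= 0' is:
  Dual:  min b^T y  s.t.  A^T y >= c,  y >= 0.

So the dual LP is:
  minimize  10y1 + 7y2 + 29y3
  subject to:
    y1 + 3y3 >= 5
    y2 + y3 >= 2
    y1, y2, y3 >= 0

Solving the primal: x* = (7.3333, 7).
  primal value c^T x* = 50.6667.
Solving the dual: y* = (0, 0.3333, 1.6667).
  dual value b^T y* = 50.6667.
Strong duality: c^T x* = b^T y*. Confirmed.

50.6667


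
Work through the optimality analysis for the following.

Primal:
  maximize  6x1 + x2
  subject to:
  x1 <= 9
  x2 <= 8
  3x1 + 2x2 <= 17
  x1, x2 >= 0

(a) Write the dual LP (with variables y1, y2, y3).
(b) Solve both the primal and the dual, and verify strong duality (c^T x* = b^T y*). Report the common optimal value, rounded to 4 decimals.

The standard primal-dual pair for 'max c^T x s.t. A x <= b, x >= 0' is:
  Dual:  min b^T y  s.t.  A^T y >= c,  y >= 0.

So the dual LP is:
  minimize  9y1 + 8y2 + 17y3
  subject to:
    y1 + 3y3 >= 6
    y2 + 2y3 >= 1
    y1, y2, y3 >= 0

Solving the primal: x* = (5.6667, 0).
  primal value c^T x* = 34.
Solving the dual: y* = (0, 0, 2).
  dual value b^T y* = 34.
Strong duality: c^T x* = b^T y*. Confirmed.

34


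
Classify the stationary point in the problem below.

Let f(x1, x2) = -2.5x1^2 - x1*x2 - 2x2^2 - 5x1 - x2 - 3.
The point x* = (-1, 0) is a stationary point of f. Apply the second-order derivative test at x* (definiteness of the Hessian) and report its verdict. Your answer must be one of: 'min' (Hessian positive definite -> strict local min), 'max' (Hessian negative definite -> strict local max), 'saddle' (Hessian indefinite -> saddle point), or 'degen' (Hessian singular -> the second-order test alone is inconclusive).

Compute the Hessian H = grad^2 f:
  H = [[-5, -1], [-1, -4]]
Verify stationarity: grad f(x*) = H x* + g = (0, 0).
Eigenvalues of H: -5.618, -3.382.
Both eigenvalues < 0, so H is negative definite -> x* is a strict local max.

max


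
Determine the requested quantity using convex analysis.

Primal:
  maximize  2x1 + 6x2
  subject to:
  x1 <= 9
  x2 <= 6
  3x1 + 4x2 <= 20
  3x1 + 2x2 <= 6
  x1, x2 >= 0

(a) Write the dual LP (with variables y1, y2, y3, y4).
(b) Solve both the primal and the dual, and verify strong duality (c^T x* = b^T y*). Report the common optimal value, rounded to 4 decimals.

The standard primal-dual pair for 'max c^T x s.t. A x <= b, x >= 0' is:
  Dual:  min b^T y  s.t.  A^T y >= c,  y >= 0.

So the dual LP is:
  minimize  9y1 + 6y2 + 20y3 + 6y4
  subject to:
    y1 + 3y3 + 3y4 >= 2
    y2 + 4y3 + 2y4 >= 6
    y1, y2, y3, y4 >= 0

Solving the primal: x* = (0, 3).
  primal value c^T x* = 18.
Solving the dual: y* = (0, 0, 0, 3).
  dual value b^T y* = 18.
Strong duality: c^T x* = b^T y*. Confirmed.

18


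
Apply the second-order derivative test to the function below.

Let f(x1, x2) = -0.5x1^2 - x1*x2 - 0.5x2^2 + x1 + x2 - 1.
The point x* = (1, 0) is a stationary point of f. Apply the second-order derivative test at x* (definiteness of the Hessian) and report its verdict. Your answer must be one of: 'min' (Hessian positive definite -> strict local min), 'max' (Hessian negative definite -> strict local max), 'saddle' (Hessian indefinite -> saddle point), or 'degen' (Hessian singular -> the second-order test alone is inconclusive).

Compute the Hessian H = grad^2 f:
  H = [[-1, -1], [-1, -1]]
Verify stationarity: grad f(x*) = H x* + g = (0, 0).
Eigenvalues of H: -2, 0.
H has a zero eigenvalue (singular; negative semidefinite but not definite), so H is neither positive definite, negative definite, nor indefinite. The second-order test alone is inconclusive -> degen.
(Indeed, f is constant along the null direction of H through x*, so x* is not a strict local extremum.)

degen
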